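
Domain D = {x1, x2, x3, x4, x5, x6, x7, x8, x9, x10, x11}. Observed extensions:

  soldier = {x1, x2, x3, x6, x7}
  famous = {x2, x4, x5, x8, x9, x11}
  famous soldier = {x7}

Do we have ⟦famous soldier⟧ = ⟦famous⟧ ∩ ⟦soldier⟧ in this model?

⟦famous⟧ ∩ ⟦soldier⟧ = {x2, x4, x5, x8, x9, x11} ∩ {x1, x2, x3, x6, x7} = {x2}
Observed ⟦famous soldier⟧ = {x7}.
These differ, so the modifier is not intersective in this model.

no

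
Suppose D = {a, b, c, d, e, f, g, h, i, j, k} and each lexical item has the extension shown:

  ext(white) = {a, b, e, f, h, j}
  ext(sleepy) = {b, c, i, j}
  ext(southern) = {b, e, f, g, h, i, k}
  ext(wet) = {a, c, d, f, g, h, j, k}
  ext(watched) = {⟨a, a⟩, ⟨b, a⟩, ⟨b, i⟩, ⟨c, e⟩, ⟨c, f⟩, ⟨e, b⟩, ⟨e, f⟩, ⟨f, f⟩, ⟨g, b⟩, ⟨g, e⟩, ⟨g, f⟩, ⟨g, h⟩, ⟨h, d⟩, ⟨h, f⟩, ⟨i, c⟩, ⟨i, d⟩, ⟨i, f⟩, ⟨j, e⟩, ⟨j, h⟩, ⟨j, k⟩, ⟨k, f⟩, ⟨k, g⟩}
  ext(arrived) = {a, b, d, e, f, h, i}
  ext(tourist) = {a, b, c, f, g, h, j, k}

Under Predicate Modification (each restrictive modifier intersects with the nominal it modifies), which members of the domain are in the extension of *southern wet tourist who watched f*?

⟦who watched f⟧ = {x : ⟨x, f⟩ ∈ ⟦watched⟧} = {c, e, f, g, h, i, k}
⟦tourist⟧ = {a, b, c, f, g, h, j, k}
… ∩ ⟦who watched f⟧ = {a, b, c, f, g, h, j, k} ∩ {c, e, f, g, h, i, k} = {c, f, g, h, k}
… ∩ ⟦southern⟧ = {c, f, g, h, k} ∩ {b, e, f, g, h, i, k} = {f, g, h, k}
… ∩ ⟦wet⟧ = {f, g, h, k} ∩ {a, c, d, f, g, h, j, k} = {f, g, h, k}
So ⟦southern wet tourist who watched f⟧ = {f, g, h, k}.

{f, g, h, k}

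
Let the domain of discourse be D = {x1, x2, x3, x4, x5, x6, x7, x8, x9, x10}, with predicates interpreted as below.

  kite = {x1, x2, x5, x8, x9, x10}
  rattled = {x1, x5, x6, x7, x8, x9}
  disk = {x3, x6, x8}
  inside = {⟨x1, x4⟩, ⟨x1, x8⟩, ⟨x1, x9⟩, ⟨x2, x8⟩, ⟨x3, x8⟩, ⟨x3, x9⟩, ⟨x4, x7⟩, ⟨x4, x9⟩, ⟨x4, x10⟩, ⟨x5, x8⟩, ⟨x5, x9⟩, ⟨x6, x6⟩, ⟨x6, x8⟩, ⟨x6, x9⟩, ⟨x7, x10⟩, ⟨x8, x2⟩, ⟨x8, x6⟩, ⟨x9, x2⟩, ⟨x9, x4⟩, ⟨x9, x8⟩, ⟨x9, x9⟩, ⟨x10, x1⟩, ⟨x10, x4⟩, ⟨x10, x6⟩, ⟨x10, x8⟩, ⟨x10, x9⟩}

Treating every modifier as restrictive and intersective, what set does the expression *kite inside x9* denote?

⟦inside x9⟧ = {x : ⟨x, x9⟩ ∈ ⟦inside⟧} = {x1, x3, x4, x5, x6, x9, x10}
⟦kite⟧ = {x1, x2, x5, x8, x9, x10}
… ∩ ⟦inside x9⟧ = {x1, x2, x5, x8, x9, x10} ∩ {x1, x3, x4, x5, x6, x9, x10} = {x1, x5, x9, x10}
So ⟦kite inside x9⟧ = {x1, x5, x9, x10}.

{x1, x5, x9, x10}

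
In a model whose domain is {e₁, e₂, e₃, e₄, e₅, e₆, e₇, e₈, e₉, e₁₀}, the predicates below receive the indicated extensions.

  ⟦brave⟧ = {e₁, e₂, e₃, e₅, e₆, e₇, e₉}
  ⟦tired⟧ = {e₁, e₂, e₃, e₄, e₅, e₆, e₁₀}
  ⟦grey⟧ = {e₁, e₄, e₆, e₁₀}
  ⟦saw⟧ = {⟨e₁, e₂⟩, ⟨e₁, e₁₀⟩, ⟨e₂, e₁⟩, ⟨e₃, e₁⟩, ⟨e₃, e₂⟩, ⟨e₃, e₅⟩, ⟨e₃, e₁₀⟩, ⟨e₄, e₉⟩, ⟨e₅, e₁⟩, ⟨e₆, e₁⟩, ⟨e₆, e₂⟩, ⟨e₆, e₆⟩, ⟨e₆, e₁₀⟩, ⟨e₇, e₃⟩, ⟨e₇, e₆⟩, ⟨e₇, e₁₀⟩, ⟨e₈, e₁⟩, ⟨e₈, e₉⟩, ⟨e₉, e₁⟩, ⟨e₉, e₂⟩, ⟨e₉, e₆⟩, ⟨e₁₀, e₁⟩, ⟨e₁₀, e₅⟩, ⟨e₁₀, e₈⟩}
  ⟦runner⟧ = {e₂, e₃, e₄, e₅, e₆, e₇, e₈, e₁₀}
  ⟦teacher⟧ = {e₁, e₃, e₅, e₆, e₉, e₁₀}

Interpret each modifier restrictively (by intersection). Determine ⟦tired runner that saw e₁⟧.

{e₂, e₃, e₅, e₆, e₁₀}

⟦that saw e₁⟧ = {x : ⟨x, e₁⟩ ∈ ⟦saw⟧} = {e₂, e₃, e₅, e₆, e₈, e₉, e₁₀}
⟦runner⟧ = {e₂, e₃, e₄, e₅, e₆, e₇, e₈, e₁₀}
… ∩ ⟦that saw e₁⟧ = {e₂, e₃, e₄, e₅, e₆, e₇, e₈, e₁₀} ∩ {e₂, e₃, e₅, e₆, e₈, e₉, e₁₀} = {e₂, e₃, e₅, e₆, e₈, e₁₀}
… ∩ ⟦tired⟧ = {e₂, e₃, e₅, e₆, e₈, e₁₀} ∩ {e₁, e₂, e₃, e₄, e₅, e₆, e₁₀} = {e₂, e₃, e₅, e₆, e₁₀}
So ⟦tired runner that saw e₁⟧ = {e₂, e₃, e₅, e₆, e₁₀}.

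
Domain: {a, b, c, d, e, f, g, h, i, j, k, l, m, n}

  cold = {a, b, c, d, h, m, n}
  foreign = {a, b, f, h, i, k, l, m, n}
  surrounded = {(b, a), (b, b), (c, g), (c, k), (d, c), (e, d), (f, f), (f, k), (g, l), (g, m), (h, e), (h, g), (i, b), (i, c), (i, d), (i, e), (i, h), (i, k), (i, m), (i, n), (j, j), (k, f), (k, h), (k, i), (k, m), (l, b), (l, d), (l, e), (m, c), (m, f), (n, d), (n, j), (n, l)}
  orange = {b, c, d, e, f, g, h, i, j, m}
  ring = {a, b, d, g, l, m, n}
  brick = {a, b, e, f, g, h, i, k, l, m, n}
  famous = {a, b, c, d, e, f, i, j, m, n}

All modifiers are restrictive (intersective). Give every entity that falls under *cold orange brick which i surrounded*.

{b, h, m}

⟦which i surrounded⟧ = {x : ⟨i, x⟩ ∈ ⟦surrounded⟧} = {b, c, d, e, h, k, m, n}
⟦brick⟧ = {a, b, e, f, g, h, i, k, l, m, n}
… ∩ ⟦which i surrounded⟧ = {a, b, e, f, g, h, i, k, l, m, n} ∩ {b, c, d, e, h, k, m, n} = {b, e, h, k, m, n}
… ∩ ⟦cold⟧ = {b, e, h, k, m, n} ∩ {a, b, c, d, h, m, n} = {b, h, m, n}
… ∩ ⟦orange⟧ = {b, h, m, n} ∩ {b, c, d, e, f, g, h, i, j, m} = {b, h, m}
So ⟦cold orange brick which i surrounded⟧ = {b, h, m}.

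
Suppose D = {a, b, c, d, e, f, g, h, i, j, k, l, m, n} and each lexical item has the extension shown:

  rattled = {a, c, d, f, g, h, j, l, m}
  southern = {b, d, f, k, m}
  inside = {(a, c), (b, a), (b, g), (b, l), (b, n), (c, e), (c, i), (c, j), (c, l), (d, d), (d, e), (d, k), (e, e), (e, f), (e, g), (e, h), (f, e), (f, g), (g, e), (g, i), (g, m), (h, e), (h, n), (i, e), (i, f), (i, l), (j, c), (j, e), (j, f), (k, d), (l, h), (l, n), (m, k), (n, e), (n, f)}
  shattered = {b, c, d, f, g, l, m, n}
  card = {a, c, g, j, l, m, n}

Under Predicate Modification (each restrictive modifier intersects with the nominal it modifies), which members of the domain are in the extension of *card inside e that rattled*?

⟦inside e⟧ = {x : ⟨x, e⟩ ∈ ⟦inside⟧} = {c, d, e, f, g, h, i, j, n}
⟦that rattled⟧ = ⟦rattled⟧ = {a, c, d, f, g, h, j, l, m}
⟦card⟧ = {a, c, g, j, l, m, n}
… ∩ ⟦inside e⟧ = {a, c, g, j, l, m, n} ∩ {c, d, e, f, g, h, i, j, n} = {c, g, j, n}
… ∩ ⟦that rattled⟧ = {c, g, j, n} ∩ {a, c, d, f, g, h, j, l, m} = {c, g, j}
So ⟦card inside e that rattled⟧ = {c, g, j}.

{c, g, j}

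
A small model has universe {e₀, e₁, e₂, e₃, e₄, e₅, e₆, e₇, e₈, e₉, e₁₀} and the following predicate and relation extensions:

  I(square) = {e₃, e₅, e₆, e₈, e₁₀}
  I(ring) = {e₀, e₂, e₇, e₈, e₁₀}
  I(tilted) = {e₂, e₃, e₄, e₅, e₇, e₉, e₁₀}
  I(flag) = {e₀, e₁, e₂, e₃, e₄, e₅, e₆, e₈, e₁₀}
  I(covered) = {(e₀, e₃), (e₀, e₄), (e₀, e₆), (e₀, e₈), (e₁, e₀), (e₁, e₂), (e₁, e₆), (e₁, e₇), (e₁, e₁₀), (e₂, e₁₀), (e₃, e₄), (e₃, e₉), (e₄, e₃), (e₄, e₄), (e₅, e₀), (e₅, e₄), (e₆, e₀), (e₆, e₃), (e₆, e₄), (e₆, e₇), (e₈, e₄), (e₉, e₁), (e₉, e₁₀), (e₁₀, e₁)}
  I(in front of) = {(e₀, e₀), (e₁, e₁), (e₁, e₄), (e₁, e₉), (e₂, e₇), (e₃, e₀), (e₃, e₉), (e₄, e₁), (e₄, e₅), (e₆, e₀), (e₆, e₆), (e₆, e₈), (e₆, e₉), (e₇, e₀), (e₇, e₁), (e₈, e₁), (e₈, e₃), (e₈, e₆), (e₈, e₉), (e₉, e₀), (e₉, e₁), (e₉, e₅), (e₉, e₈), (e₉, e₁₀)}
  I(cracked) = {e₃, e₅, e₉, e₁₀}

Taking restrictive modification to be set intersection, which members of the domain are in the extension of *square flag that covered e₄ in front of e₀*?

⟦that covered e₄⟧ = {x : ⟨x, e₄⟩ ∈ ⟦covered⟧} = {e₀, e₃, e₄, e₅, e₆, e₈}
⟦in front of e₀⟧ = {x : ⟨x, e₀⟩ ∈ ⟦in front of⟧} = {e₀, e₃, e₆, e₇, e₉}
⟦flag⟧ = {e₀, e₁, e₂, e₃, e₄, e₅, e₆, e₈, e₁₀}
… ∩ ⟦that covered e₄⟧ = {e₀, e₁, e₂, e₃, e₄, e₅, e₆, e₈, e₁₀} ∩ {e₀, e₃, e₄, e₅, e₆, e₈} = {e₀, e₃, e₄, e₅, e₆, e₈}
… ∩ ⟦in front of e₀⟧ = {e₀, e₃, e₄, e₅, e₆, e₈} ∩ {e₀, e₃, e₆, e₇, e₉} = {e₀, e₃, e₆}
… ∩ ⟦square⟧ = {e₀, e₃, e₆} ∩ {e₃, e₅, e₆, e₈, e₁₀} = {e₃, e₆}
So ⟦square flag that covered e₄ in front of e₀⟧ = {e₃, e₆}.

{e₃, e₆}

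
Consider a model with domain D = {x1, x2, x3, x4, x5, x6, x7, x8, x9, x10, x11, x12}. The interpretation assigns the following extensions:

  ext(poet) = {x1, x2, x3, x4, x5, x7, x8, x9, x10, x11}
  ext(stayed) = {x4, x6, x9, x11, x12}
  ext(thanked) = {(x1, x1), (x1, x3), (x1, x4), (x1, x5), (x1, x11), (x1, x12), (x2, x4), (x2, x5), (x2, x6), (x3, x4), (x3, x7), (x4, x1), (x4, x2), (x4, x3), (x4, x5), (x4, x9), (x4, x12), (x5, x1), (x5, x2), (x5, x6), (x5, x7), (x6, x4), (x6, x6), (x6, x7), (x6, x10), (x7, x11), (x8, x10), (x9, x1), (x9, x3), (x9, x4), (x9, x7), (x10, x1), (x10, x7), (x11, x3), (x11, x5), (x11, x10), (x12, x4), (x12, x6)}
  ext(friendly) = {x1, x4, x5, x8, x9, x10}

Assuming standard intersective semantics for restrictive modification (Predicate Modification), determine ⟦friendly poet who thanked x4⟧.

{x1, x9}

⟦who thanked x4⟧ = {x : ⟨x, x4⟩ ∈ ⟦thanked⟧} = {x1, x2, x3, x6, x9, x12}
⟦poet⟧ = {x1, x2, x3, x4, x5, x7, x8, x9, x10, x11}
… ∩ ⟦who thanked x4⟧ = {x1, x2, x3, x4, x5, x7, x8, x9, x10, x11} ∩ {x1, x2, x3, x6, x9, x12} = {x1, x2, x3, x9}
… ∩ ⟦friendly⟧ = {x1, x2, x3, x9} ∩ {x1, x4, x5, x8, x9, x10} = {x1, x9}
So ⟦friendly poet who thanked x4⟧ = {x1, x9}.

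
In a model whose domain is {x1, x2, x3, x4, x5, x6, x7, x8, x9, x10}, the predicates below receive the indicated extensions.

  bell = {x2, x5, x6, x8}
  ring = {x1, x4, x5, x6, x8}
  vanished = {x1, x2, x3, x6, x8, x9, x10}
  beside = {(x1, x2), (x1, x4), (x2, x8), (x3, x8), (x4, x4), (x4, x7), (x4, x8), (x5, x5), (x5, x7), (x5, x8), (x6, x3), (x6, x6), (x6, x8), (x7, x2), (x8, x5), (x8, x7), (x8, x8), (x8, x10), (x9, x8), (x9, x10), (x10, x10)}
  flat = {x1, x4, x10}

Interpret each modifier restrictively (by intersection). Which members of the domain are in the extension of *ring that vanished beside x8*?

⟦that vanished⟧ = ⟦vanished⟧ = {x1, x2, x3, x6, x8, x9, x10}
⟦beside x8⟧ = {x : ⟨x, x8⟩ ∈ ⟦beside⟧} = {x2, x3, x4, x5, x6, x8, x9}
⟦ring⟧ = {x1, x4, x5, x6, x8}
… ∩ ⟦that vanished⟧ = {x1, x4, x5, x6, x8} ∩ {x1, x2, x3, x6, x8, x9, x10} = {x1, x6, x8}
… ∩ ⟦beside x8⟧ = {x1, x6, x8} ∩ {x2, x3, x4, x5, x6, x8, x9} = {x6, x8}
So ⟦ring that vanished beside x8⟧ = {x6, x8}.

{x6, x8}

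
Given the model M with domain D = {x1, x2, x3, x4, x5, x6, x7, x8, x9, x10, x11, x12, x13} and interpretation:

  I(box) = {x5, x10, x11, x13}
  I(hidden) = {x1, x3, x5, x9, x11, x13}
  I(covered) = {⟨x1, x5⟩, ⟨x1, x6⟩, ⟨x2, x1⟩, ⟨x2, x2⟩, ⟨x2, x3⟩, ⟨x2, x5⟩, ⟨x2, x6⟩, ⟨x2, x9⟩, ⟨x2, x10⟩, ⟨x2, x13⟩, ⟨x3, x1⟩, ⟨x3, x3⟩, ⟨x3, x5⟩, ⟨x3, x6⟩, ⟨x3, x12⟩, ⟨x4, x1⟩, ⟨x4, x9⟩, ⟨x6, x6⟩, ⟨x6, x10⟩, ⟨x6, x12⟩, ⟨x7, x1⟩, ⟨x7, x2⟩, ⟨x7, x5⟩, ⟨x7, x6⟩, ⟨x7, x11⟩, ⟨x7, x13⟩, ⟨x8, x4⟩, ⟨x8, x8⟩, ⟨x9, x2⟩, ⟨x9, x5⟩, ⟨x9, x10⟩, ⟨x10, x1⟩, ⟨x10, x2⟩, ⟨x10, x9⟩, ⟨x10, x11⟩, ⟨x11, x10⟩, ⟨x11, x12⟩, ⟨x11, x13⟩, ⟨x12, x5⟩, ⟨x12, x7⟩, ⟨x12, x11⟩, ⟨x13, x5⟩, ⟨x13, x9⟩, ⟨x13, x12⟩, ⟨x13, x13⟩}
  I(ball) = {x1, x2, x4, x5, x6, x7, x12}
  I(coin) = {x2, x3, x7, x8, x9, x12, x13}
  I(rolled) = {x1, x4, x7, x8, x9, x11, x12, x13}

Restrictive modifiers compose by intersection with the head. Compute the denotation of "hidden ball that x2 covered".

⟦that x2 covered⟧ = {x : ⟨x2, x⟩ ∈ ⟦covered⟧} = {x1, x2, x3, x5, x6, x9, x10, x13}
⟦ball⟧ = {x1, x2, x4, x5, x6, x7, x12}
… ∩ ⟦that x2 covered⟧ = {x1, x2, x4, x5, x6, x7, x12} ∩ {x1, x2, x3, x5, x6, x9, x10, x13} = {x1, x2, x5, x6}
… ∩ ⟦hidden⟧ = {x1, x2, x5, x6} ∩ {x1, x3, x5, x9, x11, x13} = {x1, x5}
So ⟦hidden ball that x2 covered⟧ = {x1, x5}.

{x1, x5}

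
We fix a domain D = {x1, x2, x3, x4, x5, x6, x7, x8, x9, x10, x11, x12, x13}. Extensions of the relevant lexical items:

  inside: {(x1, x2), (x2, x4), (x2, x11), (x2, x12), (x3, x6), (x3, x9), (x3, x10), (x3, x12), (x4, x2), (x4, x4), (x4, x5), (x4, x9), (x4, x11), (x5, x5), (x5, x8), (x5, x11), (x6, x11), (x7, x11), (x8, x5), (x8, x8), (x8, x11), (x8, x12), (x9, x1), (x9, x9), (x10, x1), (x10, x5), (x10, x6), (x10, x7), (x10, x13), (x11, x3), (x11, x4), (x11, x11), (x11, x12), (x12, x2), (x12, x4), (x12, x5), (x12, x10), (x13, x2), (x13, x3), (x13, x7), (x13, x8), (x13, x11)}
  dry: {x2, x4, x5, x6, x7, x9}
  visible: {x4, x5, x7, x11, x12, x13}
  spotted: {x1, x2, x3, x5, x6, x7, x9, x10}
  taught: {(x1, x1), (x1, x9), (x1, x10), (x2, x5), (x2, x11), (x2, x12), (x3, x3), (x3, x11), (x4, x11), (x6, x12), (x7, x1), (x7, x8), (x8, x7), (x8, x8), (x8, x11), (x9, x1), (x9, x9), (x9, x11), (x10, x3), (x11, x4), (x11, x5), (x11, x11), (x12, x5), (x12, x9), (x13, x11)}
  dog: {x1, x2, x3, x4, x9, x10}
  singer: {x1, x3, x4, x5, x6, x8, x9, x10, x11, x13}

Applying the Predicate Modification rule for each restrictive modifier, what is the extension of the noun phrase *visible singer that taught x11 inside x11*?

{x4, x11, x13}

⟦that taught x11⟧ = {x : ⟨x, x11⟩ ∈ ⟦taught⟧} = {x2, x3, x4, x8, x9, x11, x13}
⟦inside x11⟧ = {x : ⟨x, x11⟩ ∈ ⟦inside⟧} = {x2, x4, x5, x6, x7, x8, x11, x13}
⟦singer⟧ = {x1, x3, x4, x5, x6, x8, x9, x10, x11, x13}
… ∩ ⟦that taught x11⟧ = {x1, x3, x4, x5, x6, x8, x9, x10, x11, x13} ∩ {x2, x3, x4, x8, x9, x11, x13} = {x3, x4, x8, x9, x11, x13}
… ∩ ⟦inside x11⟧ = {x3, x4, x8, x9, x11, x13} ∩ {x2, x4, x5, x6, x7, x8, x11, x13} = {x4, x8, x11, x13}
… ∩ ⟦visible⟧ = {x4, x8, x11, x13} ∩ {x4, x5, x7, x11, x12, x13} = {x4, x11, x13}
So ⟦visible singer that taught x11 inside x11⟧ = {x4, x11, x13}.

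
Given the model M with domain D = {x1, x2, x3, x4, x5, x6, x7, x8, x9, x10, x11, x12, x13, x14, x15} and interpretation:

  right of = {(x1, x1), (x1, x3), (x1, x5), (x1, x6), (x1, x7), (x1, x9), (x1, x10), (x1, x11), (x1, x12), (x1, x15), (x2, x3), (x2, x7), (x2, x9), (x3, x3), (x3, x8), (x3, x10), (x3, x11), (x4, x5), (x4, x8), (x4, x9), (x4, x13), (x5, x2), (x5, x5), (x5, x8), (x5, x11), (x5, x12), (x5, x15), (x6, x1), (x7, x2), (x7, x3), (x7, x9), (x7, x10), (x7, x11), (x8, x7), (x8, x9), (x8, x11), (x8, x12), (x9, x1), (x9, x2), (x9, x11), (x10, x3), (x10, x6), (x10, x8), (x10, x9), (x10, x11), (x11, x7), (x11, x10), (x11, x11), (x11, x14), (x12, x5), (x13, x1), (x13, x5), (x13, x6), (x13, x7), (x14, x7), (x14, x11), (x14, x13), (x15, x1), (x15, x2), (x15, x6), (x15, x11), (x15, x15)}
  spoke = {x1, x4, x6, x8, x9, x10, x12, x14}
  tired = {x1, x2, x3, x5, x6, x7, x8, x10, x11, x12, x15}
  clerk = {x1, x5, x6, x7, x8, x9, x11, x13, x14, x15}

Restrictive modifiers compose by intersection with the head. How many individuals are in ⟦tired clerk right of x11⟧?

6

⟦right of x11⟧ = {x : ⟨x, x11⟩ ∈ ⟦right of⟧} = {x1, x3, x5, x7, x8, x9, x10, x11, x14, x15}
⟦clerk⟧ = {x1, x5, x6, x7, x8, x9, x11, x13, x14, x15}
… ∩ ⟦right of x11⟧ = {x1, x5, x6, x7, x8, x9, x11, x13, x14, x15} ∩ {x1, x3, x5, x7, x8, x9, x10, x11, x14, x15} = {x1, x5, x7, x8, x9, x11, x14, x15}
… ∩ ⟦tired⟧ = {x1, x5, x7, x8, x9, x11, x14, x15} ∩ {x1, x2, x3, x5, x6, x7, x8, x10, x11, x12, x15} = {x1, x5, x7, x8, x11, x15}
⟦tired clerk right of x11⟧ = {x1, x5, x7, x8, x11, x15}, so the cardinality is 6.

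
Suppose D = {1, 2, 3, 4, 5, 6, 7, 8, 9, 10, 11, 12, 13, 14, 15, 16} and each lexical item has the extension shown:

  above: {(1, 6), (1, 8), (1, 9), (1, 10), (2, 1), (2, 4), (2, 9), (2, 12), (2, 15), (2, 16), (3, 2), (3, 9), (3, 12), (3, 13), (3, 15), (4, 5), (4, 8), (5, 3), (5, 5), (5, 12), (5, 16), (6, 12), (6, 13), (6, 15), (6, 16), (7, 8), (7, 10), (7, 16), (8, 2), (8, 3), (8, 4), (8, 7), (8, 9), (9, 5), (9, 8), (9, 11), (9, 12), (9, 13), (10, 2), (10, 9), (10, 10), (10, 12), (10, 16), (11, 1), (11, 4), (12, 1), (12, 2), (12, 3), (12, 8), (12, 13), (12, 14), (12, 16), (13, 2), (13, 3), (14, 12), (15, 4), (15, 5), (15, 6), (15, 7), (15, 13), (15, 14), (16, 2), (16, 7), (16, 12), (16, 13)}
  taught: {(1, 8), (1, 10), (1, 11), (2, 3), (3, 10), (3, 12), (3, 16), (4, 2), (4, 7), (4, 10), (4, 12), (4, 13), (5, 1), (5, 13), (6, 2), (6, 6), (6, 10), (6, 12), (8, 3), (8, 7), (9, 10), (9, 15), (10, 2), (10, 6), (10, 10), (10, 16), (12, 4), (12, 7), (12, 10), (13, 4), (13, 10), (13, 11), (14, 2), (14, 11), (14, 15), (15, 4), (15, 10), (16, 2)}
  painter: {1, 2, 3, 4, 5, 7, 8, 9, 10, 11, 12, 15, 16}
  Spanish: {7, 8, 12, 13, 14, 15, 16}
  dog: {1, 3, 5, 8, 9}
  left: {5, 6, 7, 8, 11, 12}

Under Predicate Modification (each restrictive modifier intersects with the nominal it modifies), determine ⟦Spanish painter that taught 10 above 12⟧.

{ }

⟦that taught 10⟧ = {x : ⟨x, 10⟩ ∈ ⟦taught⟧} = {1, 3, 4, 6, 9, 10, 12, 13, 15}
⟦above 12⟧ = {x : ⟨x, 12⟩ ∈ ⟦above⟧} = {2, 3, 5, 6, 9, 10, 14, 16}
⟦painter⟧ = {1, 2, 3, 4, 5, 7, 8, 9, 10, 11, 12, 15, 16}
… ∩ ⟦that taught 10⟧ = {1, 2, 3, 4, 5, 7, 8, 9, 10, 11, 12, 15, 16} ∩ {1, 3, 4, 6, 9, 10, 12, 13, 15} = {1, 3, 4, 9, 10, 12, 15}
… ∩ ⟦above 12⟧ = {1, 3, 4, 9, 10, 12, 15} ∩ {2, 3, 5, 6, 9, 10, 14, 16} = {3, 9, 10}
… ∩ ⟦Spanish⟧ = {3, 9, 10} ∩ {7, 8, 12, 13, 14, 15, 16} = ∅
So ⟦Spanish painter that taught 10 above 12⟧ = { }.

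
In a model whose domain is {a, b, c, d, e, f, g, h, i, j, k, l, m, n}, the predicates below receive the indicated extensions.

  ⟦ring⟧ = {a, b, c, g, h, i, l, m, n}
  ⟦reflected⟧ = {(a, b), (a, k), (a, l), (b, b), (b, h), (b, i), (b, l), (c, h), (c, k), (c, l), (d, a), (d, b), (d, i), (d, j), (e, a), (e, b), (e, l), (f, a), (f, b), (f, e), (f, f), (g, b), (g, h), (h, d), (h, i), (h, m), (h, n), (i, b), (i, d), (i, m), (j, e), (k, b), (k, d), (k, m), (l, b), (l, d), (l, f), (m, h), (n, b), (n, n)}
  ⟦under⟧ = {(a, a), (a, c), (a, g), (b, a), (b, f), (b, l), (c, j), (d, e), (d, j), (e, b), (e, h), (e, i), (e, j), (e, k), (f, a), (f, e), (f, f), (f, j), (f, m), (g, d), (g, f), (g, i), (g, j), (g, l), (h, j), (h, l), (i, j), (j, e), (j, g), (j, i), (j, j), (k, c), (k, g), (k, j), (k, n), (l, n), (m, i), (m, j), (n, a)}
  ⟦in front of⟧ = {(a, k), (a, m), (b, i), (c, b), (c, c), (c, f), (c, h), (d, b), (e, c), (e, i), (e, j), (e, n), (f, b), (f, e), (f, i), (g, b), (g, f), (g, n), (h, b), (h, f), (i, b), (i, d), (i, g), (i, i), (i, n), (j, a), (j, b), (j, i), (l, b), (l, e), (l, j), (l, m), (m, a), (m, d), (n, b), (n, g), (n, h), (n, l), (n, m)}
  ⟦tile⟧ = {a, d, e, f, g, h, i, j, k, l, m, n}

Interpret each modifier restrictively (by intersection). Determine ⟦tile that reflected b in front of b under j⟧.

⟦that reflected b⟧ = {x : ⟨x, b⟩ ∈ ⟦reflected⟧} = {a, b, d, e, f, g, i, k, l, n}
⟦in front of b⟧ = {x : ⟨x, b⟩ ∈ ⟦in front of⟧} = {c, d, f, g, h, i, j, l, n}
⟦under j⟧ = {x : ⟨x, j⟩ ∈ ⟦under⟧} = {c, d, e, f, g, h, i, j, k, m}
⟦tile⟧ = {a, d, e, f, g, h, i, j, k, l, m, n}
… ∩ ⟦that reflected b⟧ = {a, d, e, f, g, h, i, j, k, l, m, n} ∩ {a, b, d, e, f, g, i, k, l, n} = {a, d, e, f, g, i, k, l, n}
… ∩ ⟦in front of b⟧ = {a, d, e, f, g, i, k, l, n} ∩ {c, d, f, g, h, i, j, l, n} = {d, f, g, i, l, n}
… ∩ ⟦under j⟧ = {d, f, g, i, l, n} ∩ {c, d, e, f, g, h, i, j, k, m} = {d, f, g, i}
So ⟦tile that reflected b in front of b under j⟧ = {d, f, g, i}.

{d, f, g, i}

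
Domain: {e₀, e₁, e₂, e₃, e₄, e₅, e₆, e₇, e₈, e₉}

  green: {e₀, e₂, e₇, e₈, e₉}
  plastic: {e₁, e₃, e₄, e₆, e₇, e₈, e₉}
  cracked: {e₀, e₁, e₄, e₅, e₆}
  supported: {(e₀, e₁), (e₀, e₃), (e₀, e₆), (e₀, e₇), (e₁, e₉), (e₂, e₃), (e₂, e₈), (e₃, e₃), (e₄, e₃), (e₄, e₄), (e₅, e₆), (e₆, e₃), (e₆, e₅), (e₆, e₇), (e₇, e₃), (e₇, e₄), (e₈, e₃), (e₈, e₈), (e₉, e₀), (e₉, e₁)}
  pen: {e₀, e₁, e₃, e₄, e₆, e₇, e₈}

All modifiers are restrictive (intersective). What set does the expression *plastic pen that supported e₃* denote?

⟦that supported e₃⟧ = {x : ⟨x, e₃⟩ ∈ ⟦supported⟧} = {e₀, e₂, e₃, e₄, e₆, e₇, e₈}
⟦pen⟧ = {e₀, e₁, e₃, e₄, e₆, e₇, e₈}
… ∩ ⟦that supported e₃⟧ = {e₀, e₁, e₃, e₄, e₆, e₇, e₈} ∩ {e₀, e₂, e₃, e₄, e₆, e₇, e₈} = {e₀, e₃, e₄, e₆, e₇, e₈}
… ∩ ⟦plastic⟧ = {e₀, e₃, e₄, e₆, e₇, e₈} ∩ {e₁, e₃, e₄, e₆, e₇, e₈, e₉} = {e₃, e₄, e₆, e₇, e₈}
So ⟦plastic pen that supported e₃⟧ = {e₃, e₄, e₆, e₇, e₈}.

{e₃, e₄, e₆, e₇, e₈}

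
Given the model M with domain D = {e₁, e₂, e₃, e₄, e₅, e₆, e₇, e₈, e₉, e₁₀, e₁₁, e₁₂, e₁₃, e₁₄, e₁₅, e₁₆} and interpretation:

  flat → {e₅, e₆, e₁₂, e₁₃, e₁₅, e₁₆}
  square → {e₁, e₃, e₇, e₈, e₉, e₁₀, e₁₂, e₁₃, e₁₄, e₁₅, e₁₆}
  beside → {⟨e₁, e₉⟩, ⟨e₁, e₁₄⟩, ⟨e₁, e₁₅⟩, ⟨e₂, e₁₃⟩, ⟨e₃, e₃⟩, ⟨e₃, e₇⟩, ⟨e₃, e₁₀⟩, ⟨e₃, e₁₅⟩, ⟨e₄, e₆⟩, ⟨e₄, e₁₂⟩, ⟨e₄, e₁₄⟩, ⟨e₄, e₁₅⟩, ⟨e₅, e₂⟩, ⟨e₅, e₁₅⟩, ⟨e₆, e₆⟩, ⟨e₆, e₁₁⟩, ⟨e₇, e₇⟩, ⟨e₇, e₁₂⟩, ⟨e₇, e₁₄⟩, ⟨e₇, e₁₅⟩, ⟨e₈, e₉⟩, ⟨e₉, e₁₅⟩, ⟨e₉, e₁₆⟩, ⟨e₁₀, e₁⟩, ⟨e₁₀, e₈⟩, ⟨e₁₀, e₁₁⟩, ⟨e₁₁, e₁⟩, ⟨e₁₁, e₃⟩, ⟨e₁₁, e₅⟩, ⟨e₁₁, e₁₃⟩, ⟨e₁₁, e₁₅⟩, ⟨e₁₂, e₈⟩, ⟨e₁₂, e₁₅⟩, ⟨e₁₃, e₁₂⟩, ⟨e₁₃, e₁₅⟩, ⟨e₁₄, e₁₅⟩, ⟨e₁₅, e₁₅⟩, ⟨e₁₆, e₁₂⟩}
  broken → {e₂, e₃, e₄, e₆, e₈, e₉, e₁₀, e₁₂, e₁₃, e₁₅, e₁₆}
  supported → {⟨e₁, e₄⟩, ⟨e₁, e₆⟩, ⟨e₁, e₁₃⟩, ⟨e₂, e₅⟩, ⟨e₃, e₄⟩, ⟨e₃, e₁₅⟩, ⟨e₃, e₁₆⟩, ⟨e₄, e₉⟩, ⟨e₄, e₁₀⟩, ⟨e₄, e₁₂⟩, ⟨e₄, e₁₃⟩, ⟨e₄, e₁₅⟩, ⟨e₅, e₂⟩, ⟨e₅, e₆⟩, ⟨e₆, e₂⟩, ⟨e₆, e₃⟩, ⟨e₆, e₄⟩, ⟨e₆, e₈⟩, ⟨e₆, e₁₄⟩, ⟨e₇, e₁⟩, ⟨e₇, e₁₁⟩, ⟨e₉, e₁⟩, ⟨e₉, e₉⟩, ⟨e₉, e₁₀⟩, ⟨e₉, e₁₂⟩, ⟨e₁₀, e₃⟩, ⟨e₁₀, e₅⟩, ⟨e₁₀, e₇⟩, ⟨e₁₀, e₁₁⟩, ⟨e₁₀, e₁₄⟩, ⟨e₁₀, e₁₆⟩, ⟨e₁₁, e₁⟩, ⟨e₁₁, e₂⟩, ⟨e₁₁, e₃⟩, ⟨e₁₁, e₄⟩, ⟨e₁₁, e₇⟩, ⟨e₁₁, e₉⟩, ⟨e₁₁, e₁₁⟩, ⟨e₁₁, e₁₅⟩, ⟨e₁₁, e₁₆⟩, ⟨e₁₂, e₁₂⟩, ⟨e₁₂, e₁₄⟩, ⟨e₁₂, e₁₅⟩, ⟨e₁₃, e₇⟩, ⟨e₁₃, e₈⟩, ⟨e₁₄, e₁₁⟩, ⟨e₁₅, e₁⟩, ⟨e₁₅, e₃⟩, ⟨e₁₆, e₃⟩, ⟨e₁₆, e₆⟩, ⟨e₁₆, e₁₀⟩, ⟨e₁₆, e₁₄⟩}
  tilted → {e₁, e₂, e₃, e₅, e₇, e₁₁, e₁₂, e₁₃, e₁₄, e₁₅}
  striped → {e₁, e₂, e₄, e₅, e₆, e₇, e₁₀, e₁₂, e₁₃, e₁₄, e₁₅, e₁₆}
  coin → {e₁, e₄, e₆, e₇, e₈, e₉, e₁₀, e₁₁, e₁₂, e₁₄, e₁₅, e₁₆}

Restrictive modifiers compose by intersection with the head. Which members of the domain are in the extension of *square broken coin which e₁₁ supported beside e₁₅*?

{e₉, e₁₅}

⟦which e₁₁ supported⟧ = {x : ⟨e₁₁, x⟩ ∈ ⟦supported⟧} = {e₁, e₂, e₃, e₄, e₇, e₉, e₁₁, e₁₅, e₁₆}
⟦beside e₁₅⟧ = {x : ⟨x, e₁₅⟩ ∈ ⟦beside⟧} = {e₁, e₃, e₄, e₅, e₇, e₉, e₁₁, e₁₂, e₁₃, e₁₄, e₁₅}
⟦coin⟧ = {e₁, e₄, e₆, e₇, e₈, e₉, e₁₀, e₁₁, e₁₂, e₁₄, e₁₅, e₁₆}
… ∩ ⟦which e₁₁ supported⟧ = {e₁, e₄, e₆, e₇, e₈, e₉, e₁₀, e₁₁, e₁₂, e₁₄, e₁₅, e₁₆} ∩ {e₁, e₂, e₃, e₄, e₇, e₉, e₁₁, e₁₅, e₁₆} = {e₁, e₄, e₇, e₉, e₁₁, e₁₅, e₁₆}
… ∩ ⟦beside e₁₅⟧ = {e₁, e₄, e₇, e₉, e₁₁, e₁₅, e₁₆} ∩ {e₁, e₃, e₄, e₅, e₇, e₉, e₁₁, e₁₂, e₁₃, e₁₄, e₁₅} = {e₁, e₄, e₇, e₉, e₁₁, e₁₅}
… ∩ ⟦square⟧ = {e₁, e₄, e₇, e₉, e₁₁, e₁₅} ∩ {e₁, e₃, e₇, e₈, e₉, e₁₀, e₁₂, e₁₃, e₁₄, e₁₅, e₁₆} = {e₁, e₇, e₉, e₁₅}
… ∩ ⟦broken⟧ = {e₁, e₇, e₉, e₁₅} ∩ {e₂, e₃, e₄, e₆, e₈, e₉, e₁₀, e₁₂, e₁₃, e₁₅, e₁₆} = {e₉, e₁₅}
So ⟦square broken coin which e₁₁ supported beside e₁₅⟧ = {e₉, e₁₅}.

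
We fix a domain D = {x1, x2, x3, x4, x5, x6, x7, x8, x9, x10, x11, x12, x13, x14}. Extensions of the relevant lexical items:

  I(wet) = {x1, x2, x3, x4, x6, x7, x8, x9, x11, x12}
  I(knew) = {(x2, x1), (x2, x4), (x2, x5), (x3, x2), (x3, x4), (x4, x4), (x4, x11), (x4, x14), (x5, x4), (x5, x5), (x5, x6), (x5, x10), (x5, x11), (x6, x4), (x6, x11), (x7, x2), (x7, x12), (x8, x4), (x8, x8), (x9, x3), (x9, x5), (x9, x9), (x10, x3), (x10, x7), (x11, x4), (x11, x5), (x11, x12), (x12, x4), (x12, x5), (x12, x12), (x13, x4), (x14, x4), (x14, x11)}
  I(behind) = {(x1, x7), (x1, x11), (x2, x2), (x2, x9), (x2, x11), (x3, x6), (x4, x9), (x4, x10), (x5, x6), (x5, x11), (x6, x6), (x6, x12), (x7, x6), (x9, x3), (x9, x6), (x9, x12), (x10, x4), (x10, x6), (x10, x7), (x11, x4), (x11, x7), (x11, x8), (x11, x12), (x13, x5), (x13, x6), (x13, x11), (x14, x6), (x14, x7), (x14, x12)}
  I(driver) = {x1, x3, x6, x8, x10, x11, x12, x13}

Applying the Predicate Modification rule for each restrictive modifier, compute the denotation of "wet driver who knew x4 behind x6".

⟦who knew x4⟧ = {x : ⟨x, x4⟩ ∈ ⟦knew⟧} = {x2, x3, x4, x5, x6, x8, x11, x12, x13, x14}
⟦behind x6⟧ = {x : ⟨x, x6⟩ ∈ ⟦behind⟧} = {x3, x5, x6, x7, x9, x10, x13, x14}
⟦driver⟧ = {x1, x3, x6, x8, x10, x11, x12, x13}
… ∩ ⟦who knew x4⟧ = {x1, x3, x6, x8, x10, x11, x12, x13} ∩ {x2, x3, x4, x5, x6, x8, x11, x12, x13, x14} = {x3, x6, x8, x11, x12, x13}
… ∩ ⟦behind x6⟧ = {x3, x6, x8, x11, x12, x13} ∩ {x3, x5, x6, x7, x9, x10, x13, x14} = {x3, x6, x13}
… ∩ ⟦wet⟧ = {x3, x6, x13} ∩ {x1, x2, x3, x4, x6, x7, x8, x9, x11, x12} = {x3, x6}
So ⟦wet driver who knew x4 behind x6⟧ = {x3, x6}.

{x3, x6}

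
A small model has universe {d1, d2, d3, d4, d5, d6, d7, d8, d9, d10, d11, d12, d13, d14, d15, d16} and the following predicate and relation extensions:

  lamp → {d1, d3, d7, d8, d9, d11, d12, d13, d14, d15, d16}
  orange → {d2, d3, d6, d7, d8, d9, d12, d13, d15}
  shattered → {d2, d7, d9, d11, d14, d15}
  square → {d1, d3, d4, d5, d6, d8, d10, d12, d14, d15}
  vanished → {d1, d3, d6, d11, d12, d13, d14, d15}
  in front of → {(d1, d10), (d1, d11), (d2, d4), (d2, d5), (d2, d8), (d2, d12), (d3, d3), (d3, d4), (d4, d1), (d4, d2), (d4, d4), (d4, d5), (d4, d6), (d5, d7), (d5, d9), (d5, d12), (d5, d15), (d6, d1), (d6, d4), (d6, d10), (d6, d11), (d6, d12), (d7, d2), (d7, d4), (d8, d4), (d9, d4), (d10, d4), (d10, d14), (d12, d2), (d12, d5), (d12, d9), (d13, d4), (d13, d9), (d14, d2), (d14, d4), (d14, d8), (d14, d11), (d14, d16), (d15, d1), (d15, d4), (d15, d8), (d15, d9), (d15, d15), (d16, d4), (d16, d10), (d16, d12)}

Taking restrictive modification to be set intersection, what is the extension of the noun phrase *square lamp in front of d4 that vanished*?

{d3, d14, d15}

⟦in front of d4⟧ = {x : ⟨x, d4⟩ ∈ ⟦in front of⟧} = {d2, d3, d4, d6, d7, d8, d9, d10, d13, d14, d15, d16}
⟦that vanished⟧ = ⟦vanished⟧ = {d1, d3, d6, d11, d12, d13, d14, d15}
⟦lamp⟧ = {d1, d3, d7, d8, d9, d11, d12, d13, d14, d15, d16}
… ∩ ⟦in front of d4⟧ = {d1, d3, d7, d8, d9, d11, d12, d13, d14, d15, d16} ∩ {d2, d3, d4, d6, d7, d8, d9, d10, d13, d14, d15, d16} = {d3, d7, d8, d9, d13, d14, d15, d16}
… ∩ ⟦that vanished⟧ = {d3, d7, d8, d9, d13, d14, d15, d16} ∩ {d1, d3, d6, d11, d12, d13, d14, d15} = {d3, d13, d14, d15}
… ∩ ⟦square⟧ = {d3, d13, d14, d15} ∩ {d1, d3, d4, d5, d6, d8, d10, d12, d14, d15} = {d3, d14, d15}
So ⟦square lamp in front of d4 that vanished⟧ = {d3, d14, d15}.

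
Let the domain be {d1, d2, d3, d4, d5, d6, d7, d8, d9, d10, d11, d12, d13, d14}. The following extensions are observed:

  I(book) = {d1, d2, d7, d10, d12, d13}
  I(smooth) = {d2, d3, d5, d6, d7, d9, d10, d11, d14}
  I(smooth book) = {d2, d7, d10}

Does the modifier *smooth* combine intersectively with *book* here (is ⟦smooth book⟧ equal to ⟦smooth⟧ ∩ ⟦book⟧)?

⟦smooth⟧ ∩ ⟦book⟧ = {d2, d3, d5, d6, d7, d9, d10, d11, d14} ∩ {d1, d2, d7, d10, d12, d13} = {d2, d7, d10}
Observed ⟦smooth book⟧ = {d2, d7, d10}.
These coincide, so the modifier is intersective here.

yes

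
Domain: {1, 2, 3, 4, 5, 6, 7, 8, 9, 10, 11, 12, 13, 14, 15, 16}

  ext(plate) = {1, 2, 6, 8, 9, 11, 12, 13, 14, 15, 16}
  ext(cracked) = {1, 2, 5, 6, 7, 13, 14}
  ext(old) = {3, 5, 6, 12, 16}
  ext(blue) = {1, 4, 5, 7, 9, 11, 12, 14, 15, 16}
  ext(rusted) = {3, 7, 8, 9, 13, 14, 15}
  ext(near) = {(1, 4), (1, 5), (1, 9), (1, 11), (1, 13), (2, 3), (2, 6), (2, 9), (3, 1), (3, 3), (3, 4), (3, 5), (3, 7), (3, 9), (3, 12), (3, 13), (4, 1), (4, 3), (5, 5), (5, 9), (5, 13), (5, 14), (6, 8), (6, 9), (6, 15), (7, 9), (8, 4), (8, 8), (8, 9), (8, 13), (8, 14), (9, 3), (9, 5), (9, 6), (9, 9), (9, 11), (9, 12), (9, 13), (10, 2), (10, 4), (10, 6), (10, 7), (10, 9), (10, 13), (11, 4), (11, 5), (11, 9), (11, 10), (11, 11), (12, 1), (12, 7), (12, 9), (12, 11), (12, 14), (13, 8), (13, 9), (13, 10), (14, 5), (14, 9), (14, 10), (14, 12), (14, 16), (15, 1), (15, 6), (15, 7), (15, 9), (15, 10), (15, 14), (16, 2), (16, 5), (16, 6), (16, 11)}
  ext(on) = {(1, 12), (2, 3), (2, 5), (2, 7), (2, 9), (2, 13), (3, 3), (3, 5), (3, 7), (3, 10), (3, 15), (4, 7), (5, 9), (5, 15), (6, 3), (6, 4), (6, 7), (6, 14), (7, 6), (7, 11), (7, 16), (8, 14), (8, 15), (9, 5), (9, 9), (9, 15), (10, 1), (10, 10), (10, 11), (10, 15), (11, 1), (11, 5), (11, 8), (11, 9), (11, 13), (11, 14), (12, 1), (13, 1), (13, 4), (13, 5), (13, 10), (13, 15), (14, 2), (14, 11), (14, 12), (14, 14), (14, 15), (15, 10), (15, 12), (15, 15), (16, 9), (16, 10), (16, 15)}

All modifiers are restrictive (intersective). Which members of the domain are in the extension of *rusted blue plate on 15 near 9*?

{9, 14, 15}

⟦on 15⟧ = {x : ⟨x, 15⟩ ∈ ⟦on⟧} = {3, 5, 8, 9, 10, 13, 14, 15, 16}
⟦near 9⟧ = {x : ⟨x, 9⟩ ∈ ⟦near⟧} = {1, 2, 3, 5, 6, 7, 8, 9, 10, 11, 12, 13, 14, 15}
⟦plate⟧ = {1, 2, 6, 8, 9, 11, 12, 13, 14, 15, 16}
… ∩ ⟦on 15⟧ = {1, 2, 6, 8, 9, 11, 12, 13, 14, 15, 16} ∩ {3, 5, 8, 9, 10, 13, 14, 15, 16} = {8, 9, 13, 14, 15, 16}
… ∩ ⟦near 9⟧ = {8, 9, 13, 14, 15, 16} ∩ {1, 2, 3, 5, 6, 7, 8, 9, 10, 11, 12, 13, 14, 15} = {8, 9, 13, 14, 15}
… ∩ ⟦rusted⟧ = {8, 9, 13, 14, 15} ∩ {3, 7, 8, 9, 13, 14, 15} = {8, 9, 13, 14, 15}
… ∩ ⟦blue⟧ = {8, 9, 13, 14, 15} ∩ {1, 4, 5, 7, 9, 11, 12, 14, 15, 16} = {9, 14, 15}
So ⟦rusted blue plate on 15 near 9⟧ = {9, 14, 15}.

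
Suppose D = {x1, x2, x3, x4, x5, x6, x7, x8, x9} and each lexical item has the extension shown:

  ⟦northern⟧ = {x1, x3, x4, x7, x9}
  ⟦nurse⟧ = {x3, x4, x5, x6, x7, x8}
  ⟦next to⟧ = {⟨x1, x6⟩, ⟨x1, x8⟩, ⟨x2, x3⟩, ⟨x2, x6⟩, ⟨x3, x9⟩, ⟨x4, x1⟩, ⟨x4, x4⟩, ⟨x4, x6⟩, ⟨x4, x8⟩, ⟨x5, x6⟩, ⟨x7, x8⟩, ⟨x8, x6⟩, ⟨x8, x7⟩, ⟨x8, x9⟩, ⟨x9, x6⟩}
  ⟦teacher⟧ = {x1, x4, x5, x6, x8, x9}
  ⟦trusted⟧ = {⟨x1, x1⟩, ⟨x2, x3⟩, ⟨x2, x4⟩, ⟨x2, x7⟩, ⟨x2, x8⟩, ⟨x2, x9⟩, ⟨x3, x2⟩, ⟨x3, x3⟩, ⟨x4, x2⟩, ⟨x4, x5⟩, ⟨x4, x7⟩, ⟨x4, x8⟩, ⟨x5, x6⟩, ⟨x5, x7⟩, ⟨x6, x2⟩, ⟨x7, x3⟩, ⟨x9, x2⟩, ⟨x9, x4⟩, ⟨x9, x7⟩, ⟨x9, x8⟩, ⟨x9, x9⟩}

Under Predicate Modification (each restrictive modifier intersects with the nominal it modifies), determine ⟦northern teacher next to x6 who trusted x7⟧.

{x4, x9}

⟦next to x6⟧ = {x : ⟨x, x6⟩ ∈ ⟦next to⟧} = {x1, x2, x4, x5, x8, x9}
⟦who trusted x7⟧ = {x : ⟨x, x7⟩ ∈ ⟦trusted⟧} = {x2, x4, x5, x9}
⟦teacher⟧ = {x1, x4, x5, x6, x8, x9}
… ∩ ⟦next to x6⟧ = {x1, x4, x5, x6, x8, x9} ∩ {x1, x2, x4, x5, x8, x9} = {x1, x4, x5, x8, x9}
… ∩ ⟦who trusted x7⟧ = {x1, x4, x5, x8, x9} ∩ {x2, x4, x5, x9} = {x4, x5, x9}
… ∩ ⟦northern⟧ = {x4, x5, x9} ∩ {x1, x3, x4, x7, x9} = {x4, x9}
So ⟦northern teacher next to x6 who trusted x7⟧ = {x4, x9}.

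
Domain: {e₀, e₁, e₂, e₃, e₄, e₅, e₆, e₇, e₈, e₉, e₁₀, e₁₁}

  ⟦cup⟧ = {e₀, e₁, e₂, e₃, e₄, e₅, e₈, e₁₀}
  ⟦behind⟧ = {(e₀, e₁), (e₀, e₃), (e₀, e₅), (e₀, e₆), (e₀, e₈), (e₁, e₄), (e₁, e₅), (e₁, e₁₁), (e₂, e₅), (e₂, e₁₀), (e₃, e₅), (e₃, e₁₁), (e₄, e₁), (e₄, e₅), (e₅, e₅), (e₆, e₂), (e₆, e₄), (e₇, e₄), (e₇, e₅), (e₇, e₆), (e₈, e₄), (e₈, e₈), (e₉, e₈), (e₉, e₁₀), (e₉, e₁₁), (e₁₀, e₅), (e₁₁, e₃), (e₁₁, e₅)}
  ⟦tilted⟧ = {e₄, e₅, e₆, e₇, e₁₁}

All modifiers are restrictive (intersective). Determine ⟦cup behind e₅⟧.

⟦behind e₅⟧ = {x : ⟨x, e₅⟩ ∈ ⟦behind⟧} = {e₀, e₁, e₂, e₃, e₄, e₅, e₇, e₁₀, e₁₁}
⟦cup⟧ = {e₀, e₁, e₂, e₃, e₄, e₅, e₈, e₁₀}
… ∩ ⟦behind e₅⟧ = {e₀, e₁, e₂, e₃, e₄, e₅, e₈, e₁₀} ∩ {e₀, e₁, e₂, e₃, e₄, e₅, e₇, e₁₀, e₁₁} = {e₀, e₁, e₂, e₃, e₄, e₅, e₁₀}
So ⟦cup behind e₅⟧ = {e₀, e₁, e₂, e₃, e₄, e₅, e₁₀}.

{e₀, e₁, e₂, e₃, e₄, e₅, e₁₀}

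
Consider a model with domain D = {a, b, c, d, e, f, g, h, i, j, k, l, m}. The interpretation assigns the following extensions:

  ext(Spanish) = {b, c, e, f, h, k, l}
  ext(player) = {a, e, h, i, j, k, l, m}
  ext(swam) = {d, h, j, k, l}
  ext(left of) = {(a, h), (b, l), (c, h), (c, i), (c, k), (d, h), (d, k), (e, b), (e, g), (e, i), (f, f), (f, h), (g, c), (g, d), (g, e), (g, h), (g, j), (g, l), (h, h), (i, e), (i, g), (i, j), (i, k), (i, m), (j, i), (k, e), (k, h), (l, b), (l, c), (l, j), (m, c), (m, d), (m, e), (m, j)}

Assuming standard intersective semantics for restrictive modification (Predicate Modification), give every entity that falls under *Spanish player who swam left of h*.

{h, k}

⟦who swam⟧ = ⟦swam⟧ = {d, h, j, k, l}
⟦left of h⟧ = {x : ⟨x, h⟩ ∈ ⟦left of⟧} = {a, c, d, f, g, h, k}
⟦player⟧ = {a, e, h, i, j, k, l, m}
… ∩ ⟦who swam⟧ = {a, e, h, i, j, k, l, m} ∩ {d, h, j, k, l} = {h, j, k, l}
… ∩ ⟦left of h⟧ = {h, j, k, l} ∩ {a, c, d, f, g, h, k} = {h, k}
… ∩ ⟦Spanish⟧ = {h, k} ∩ {b, c, e, f, h, k, l} = {h, k}
So ⟦Spanish player who swam left of h⟧ = {h, k}.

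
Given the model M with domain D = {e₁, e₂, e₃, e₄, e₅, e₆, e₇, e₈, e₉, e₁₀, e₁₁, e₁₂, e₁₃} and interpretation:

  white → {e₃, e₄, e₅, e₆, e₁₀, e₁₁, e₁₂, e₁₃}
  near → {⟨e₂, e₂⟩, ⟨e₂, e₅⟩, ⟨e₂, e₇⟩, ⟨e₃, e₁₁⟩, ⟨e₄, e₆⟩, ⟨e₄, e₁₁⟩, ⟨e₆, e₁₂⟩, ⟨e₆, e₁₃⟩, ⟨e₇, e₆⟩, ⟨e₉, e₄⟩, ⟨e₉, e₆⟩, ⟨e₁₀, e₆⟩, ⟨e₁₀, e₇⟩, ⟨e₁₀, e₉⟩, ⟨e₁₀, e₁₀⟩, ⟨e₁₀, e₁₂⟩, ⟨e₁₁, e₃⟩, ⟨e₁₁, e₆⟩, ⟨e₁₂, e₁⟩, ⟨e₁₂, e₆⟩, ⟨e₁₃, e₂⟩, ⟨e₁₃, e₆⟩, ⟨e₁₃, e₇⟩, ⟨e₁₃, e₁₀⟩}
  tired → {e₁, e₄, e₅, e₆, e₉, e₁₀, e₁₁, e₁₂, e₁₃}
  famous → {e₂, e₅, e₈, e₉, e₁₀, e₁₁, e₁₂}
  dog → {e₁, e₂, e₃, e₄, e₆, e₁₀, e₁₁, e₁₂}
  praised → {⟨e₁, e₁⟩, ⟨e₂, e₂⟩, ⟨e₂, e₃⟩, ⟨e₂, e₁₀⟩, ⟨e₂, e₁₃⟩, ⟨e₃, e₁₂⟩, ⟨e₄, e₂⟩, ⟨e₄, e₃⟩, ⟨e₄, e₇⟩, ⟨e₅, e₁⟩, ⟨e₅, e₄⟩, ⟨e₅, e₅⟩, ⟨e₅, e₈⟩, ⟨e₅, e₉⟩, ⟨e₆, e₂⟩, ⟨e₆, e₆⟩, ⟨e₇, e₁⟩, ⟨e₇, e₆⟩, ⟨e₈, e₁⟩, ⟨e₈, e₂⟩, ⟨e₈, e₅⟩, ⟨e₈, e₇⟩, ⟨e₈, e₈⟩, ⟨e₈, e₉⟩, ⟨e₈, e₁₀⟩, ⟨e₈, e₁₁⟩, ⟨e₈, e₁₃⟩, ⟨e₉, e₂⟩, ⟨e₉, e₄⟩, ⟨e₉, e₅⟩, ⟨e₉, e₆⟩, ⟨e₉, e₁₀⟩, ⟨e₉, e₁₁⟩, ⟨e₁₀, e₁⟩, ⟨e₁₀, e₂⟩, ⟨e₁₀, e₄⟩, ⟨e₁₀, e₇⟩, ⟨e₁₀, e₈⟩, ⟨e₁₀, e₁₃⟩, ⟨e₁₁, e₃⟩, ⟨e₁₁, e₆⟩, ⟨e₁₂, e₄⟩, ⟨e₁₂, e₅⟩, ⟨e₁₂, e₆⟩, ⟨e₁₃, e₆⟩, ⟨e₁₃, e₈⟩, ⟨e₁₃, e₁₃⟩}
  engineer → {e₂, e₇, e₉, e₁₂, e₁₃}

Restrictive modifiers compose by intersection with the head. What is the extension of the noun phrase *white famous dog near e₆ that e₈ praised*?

{e₁₀, e₁₁}

⟦near e₆⟧ = {x : ⟨x, e₆⟩ ∈ ⟦near⟧} = {e₄, e₇, e₉, e₁₀, e₁₁, e₁₂, e₁₃}
⟦that e₈ praised⟧ = {x : ⟨e₈, x⟩ ∈ ⟦praised⟧} = {e₁, e₂, e₅, e₇, e₈, e₉, e₁₀, e₁₁, e₁₃}
⟦dog⟧ = {e₁, e₂, e₃, e₄, e₆, e₁₀, e₁₁, e₁₂}
… ∩ ⟦near e₆⟧ = {e₁, e₂, e₃, e₄, e₆, e₁₀, e₁₁, e₁₂} ∩ {e₄, e₇, e₉, e₁₀, e₁₁, e₁₂, e₁₃} = {e₄, e₁₀, e₁₁, e₁₂}
… ∩ ⟦that e₈ praised⟧ = {e₄, e₁₀, e₁₁, e₁₂} ∩ {e₁, e₂, e₅, e₇, e₈, e₉, e₁₀, e₁₁, e₁₃} = {e₁₀, e₁₁}
… ∩ ⟦white⟧ = {e₁₀, e₁₁} ∩ {e₃, e₄, e₅, e₆, e₁₀, e₁₁, e₁₂, e₁₃} = {e₁₀, e₁₁}
… ∩ ⟦famous⟧ = {e₁₀, e₁₁} ∩ {e₂, e₅, e₈, e₉, e₁₀, e₁₁, e₁₂} = {e₁₀, e₁₁}
So ⟦white famous dog near e₆ that e₈ praised⟧ = {e₁₀, e₁₁}.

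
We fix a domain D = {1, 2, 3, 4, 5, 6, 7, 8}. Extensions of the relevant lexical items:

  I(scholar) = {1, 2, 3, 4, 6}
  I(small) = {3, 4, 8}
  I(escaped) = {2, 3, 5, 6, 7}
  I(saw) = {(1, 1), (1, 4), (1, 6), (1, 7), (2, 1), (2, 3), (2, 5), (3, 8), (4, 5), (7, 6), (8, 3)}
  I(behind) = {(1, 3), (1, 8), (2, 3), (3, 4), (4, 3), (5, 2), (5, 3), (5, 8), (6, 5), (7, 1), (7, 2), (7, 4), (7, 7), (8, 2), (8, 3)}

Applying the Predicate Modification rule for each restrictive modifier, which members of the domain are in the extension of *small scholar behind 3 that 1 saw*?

⟦behind 3⟧ = {x : ⟨x, 3⟩ ∈ ⟦behind⟧} = {1, 2, 4, 5, 8}
⟦that 1 saw⟧ = {x : ⟨1, x⟩ ∈ ⟦saw⟧} = {1, 4, 6, 7}
⟦scholar⟧ = {1, 2, 3, 4, 6}
… ∩ ⟦behind 3⟧ = {1, 2, 3, 4, 6} ∩ {1, 2, 4, 5, 8} = {1, 2, 4}
… ∩ ⟦that 1 saw⟧ = {1, 2, 4} ∩ {1, 4, 6, 7} = {1, 4}
… ∩ ⟦small⟧ = {1, 4} ∩ {3, 4, 8} = {4}
So ⟦small scholar behind 3 that 1 saw⟧ = {4}.

{4}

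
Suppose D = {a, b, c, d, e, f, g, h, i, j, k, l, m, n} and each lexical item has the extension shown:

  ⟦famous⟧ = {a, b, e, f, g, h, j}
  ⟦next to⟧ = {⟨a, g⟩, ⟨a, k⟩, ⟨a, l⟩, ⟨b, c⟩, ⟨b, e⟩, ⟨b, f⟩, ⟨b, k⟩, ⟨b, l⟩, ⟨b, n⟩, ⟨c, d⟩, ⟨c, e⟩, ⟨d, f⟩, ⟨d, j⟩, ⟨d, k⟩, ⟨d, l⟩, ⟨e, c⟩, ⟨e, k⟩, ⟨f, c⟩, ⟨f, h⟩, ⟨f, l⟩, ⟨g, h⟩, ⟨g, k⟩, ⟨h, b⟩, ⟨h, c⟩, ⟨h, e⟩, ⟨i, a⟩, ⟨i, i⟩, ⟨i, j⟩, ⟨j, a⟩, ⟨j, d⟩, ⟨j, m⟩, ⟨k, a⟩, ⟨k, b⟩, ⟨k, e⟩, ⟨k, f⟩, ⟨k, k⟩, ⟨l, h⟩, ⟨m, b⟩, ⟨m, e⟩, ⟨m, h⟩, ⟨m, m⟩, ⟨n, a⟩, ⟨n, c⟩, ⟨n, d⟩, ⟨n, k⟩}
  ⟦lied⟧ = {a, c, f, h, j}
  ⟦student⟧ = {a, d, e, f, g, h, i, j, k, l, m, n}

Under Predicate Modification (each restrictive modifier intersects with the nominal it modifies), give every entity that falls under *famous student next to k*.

⟦next to k⟧ = {x : ⟨x, k⟩ ∈ ⟦next to⟧} = {a, b, d, e, g, k, n}
⟦student⟧ = {a, d, e, f, g, h, i, j, k, l, m, n}
… ∩ ⟦next to k⟧ = {a, d, e, f, g, h, i, j, k, l, m, n} ∩ {a, b, d, e, g, k, n} = {a, d, e, g, k, n}
… ∩ ⟦famous⟧ = {a, d, e, g, k, n} ∩ {a, b, e, f, g, h, j} = {a, e, g}
So ⟦famous student next to k⟧ = {a, e, g}.

{a, e, g}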